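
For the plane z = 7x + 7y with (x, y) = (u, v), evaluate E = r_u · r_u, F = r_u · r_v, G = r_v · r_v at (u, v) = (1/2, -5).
E = 50;  F = 49;  G = 50

Partials: r_u = (1, 0, 7), r_v = (0, 1, 7). As functions of (u, v):
  E = r_u · r_u = 50,
  F = r_u · r_v = 49,
  G = r_v · r_v = 50.
Evaluating at (u, v) = (1/2, -5): E = 50, F = 49, G = 50.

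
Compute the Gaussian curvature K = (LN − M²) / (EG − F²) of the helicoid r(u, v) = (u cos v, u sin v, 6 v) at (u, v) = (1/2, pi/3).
K = -576/21025

Coefficients of the first fundamental form: E = 1, F = 0, G = u^2 + 36.
Coefficients of the second fundamental form: L = 0, M = -6/sqrt(u^2 + 36), N = 0.
Assemble K = (LN − M²)/(EG − F²) = -36/(u^2 + 36)^2. At (u, v) = (1/2, pi/3): K = -576/21025.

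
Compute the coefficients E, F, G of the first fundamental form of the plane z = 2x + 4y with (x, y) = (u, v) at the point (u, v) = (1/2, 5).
E = 5;  F = 8;  G = 17

Partials: r_u = (1, 0, 2), r_v = (0, 1, 4). As functions of (u, v):
  E = r_u · r_u = 5,
  F = r_u · r_v = 8,
  G = r_v · r_v = 17.
Evaluating at (u, v) = (1/2, 5): E = 5, F = 8, G = 17.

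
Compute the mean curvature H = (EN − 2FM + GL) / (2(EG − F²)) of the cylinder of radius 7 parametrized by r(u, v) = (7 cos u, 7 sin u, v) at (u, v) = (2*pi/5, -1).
H = -1/14

With E = 49, F = 0, G = 1, L = -7, M = 0, N = 0, assemble
  H = (EN − 2FM + GL) / (2(EG − F²)) = -1/14.
At (u, v) = (2*pi/5, -1): H = -1/14.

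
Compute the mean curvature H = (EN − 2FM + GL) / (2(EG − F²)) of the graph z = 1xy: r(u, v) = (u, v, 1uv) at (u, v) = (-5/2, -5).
H = -100*sqrt(129)/16641

With E = v^2 + 1, F = u*v, G = u^2 + 1, L = 0, M = 1/sqrt(u^2 + v^2 + 1), N = 0, assemble
  H = (EN − 2FM + GL) / (2(EG − F²)) = -u*v/(u^2 + v^2 + 1)^(3/2).
At (u, v) = (-5/2, -5): H = -100*sqrt(129)/16641.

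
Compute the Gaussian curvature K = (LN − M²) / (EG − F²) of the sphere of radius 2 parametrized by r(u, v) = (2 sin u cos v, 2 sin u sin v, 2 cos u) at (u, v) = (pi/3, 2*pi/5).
K = 1/4

Coefficients of the first fundamental form: E = 4, F = 0, G = 4*sin(u)^2.
Coefficients of the second fundamental form: L = -2*sin(u)/Abs(sin(u)), M = 0, N = -2*sin(u)^3/Abs(sin(u)).
Assemble K = (LN − M²)/(EG − F²) = 1/4. At (u, v) = (pi/3, 2*pi/5): K = 1/4.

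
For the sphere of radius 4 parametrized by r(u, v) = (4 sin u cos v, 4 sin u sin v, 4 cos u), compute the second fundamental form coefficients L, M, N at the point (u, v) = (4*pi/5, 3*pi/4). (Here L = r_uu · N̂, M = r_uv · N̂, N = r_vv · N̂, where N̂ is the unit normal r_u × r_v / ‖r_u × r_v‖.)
L = -4;  M = 0;  N = -5/2 + sqrt(5)/2

Compute the unit normal N̂(u, v) = (sin(u)^2*cos(v)/Abs(sin(u)), sin(u)^2*sin(v)/Abs(sin(u)), sin(2*u)/(2*Abs(sin(u)))), and the second partials r_uu, r_uv, r_vv. Take dot products:
  L(u, v) = r_uu · N̂ = -4*sin(u)/Abs(sin(u)),
  M(u, v) = r_uv · N̂ = 0,
  N(u, v) = r_vv · N̂ = -4*sin(u)^3/Abs(sin(u)).
Evaluating at (u, v) = (4*pi/5, 3*pi/4):
  L = -4, M = 0, N = -5/2 + sqrt(5)/2.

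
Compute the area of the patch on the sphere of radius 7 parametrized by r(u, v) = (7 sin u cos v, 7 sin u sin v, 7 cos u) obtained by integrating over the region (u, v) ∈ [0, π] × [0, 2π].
Area = 196*pi

Area = ∫∫ √(EG − F²) du dv with √(EG − F²) = 49*Abs(sin(u)). Integrating over [0, π] × [0, 2π] gives 196*pi.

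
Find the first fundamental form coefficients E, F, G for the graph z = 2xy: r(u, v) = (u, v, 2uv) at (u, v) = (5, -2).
E = 17;  F = -40;  G = 101

Partials: r_u = (1, 0, 2*v), r_v = (0, 1, 2*u). As functions of (u, v):
  E = r_u · r_u = 4*v^2 + 1,
  F = r_u · r_v = 4*u*v,
  G = r_v · r_v = 4*u^2 + 1.
Evaluating at (u, v) = (5, -2): E = 17, F = -40, G = 101.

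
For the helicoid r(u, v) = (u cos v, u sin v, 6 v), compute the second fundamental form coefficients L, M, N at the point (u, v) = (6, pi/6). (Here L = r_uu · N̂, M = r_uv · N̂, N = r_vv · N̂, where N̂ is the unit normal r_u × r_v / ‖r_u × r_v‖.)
L = 0;  M = -sqrt(2)/2;  N = 0

Compute the unit normal N̂(u, v) = (6*sin(v)/sqrt(u^2 + 36), -6*cos(v)/sqrt(u^2 + 36), u/sqrt(u^2 + 36)), and the second partials r_uu, r_uv, r_vv. Take dot products:
  L(u, v) = r_uu · N̂ = 0,
  M(u, v) = r_uv · N̂ = -6/sqrt(u^2 + 36),
  N(u, v) = r_vv · N̂ = 0.
Evaluating at (u, v) = (6, pi/6):
  L = 0, M = -sqrt(2)/2, N = 0.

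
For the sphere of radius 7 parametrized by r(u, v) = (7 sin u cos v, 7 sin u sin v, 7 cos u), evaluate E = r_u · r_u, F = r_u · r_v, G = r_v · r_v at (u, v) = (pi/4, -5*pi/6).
E = 49;  F = 0;  G = 49/2

Partials: r_u = (7*cos(u)*cos(v), 7*sin(v)*cos(u), -7*sin(u)), r_v = (-7*sin(u)*sin(v), 7*sin(u)*cos(v), 0). As functions of (u, v):
  E = r_u · r_u = 49,
  F = r_u · r_v = 0,
  G = r_v · r_v = 49*sin(u)^2.
Evaluating at (u, v) = (pi/4, -5*pi/6): E = 49, F = 0, G = 49/2.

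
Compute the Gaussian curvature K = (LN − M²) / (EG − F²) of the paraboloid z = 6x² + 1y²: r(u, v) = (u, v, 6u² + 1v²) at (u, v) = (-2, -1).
K = 24/337561

Coefficients of the first fundamental form: E = 144*u^2 + 1, F = 24*u*v, G = 4*v^2 + 1.
Coefficients of the second fundamental form: L = 12/sqrt(144*u^2 + 4*v^2 + 1), M = 0, N = 2/sqrt(144*u^2 + 4*v^2 + 1).
Assemble K = (LN − M²)/(EG − F²) = 24/(20736*u^4 + 1152*u^2*v^2 + 288*u^2 + 16*v^4 + 8*v^2 + 1). At (u, v) = (-2, -1): K = 24/337561.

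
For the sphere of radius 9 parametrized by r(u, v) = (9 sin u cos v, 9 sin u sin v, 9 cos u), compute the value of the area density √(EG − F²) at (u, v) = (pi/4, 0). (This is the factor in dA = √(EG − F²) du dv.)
√(EG − F²)|_{(pi/4, 0)} = 81*sqrt(2)/2

E = 81, F = 0, G = 81*sin(u)^2, so EG − F² = 6561*sin(u)^2. Taking the positive square root: √(EG − F²) = 81*Abs(sin(u)). At (u, v) = (pi/4, 0): 81*sqrt(2)/2.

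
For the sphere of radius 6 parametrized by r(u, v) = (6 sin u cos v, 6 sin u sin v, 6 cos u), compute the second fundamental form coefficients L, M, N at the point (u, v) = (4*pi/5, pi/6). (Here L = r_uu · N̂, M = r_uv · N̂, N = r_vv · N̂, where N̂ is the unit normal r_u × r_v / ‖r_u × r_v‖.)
L = -6;  M = 0;  N = -15/4 + 3*sqrt(5)/4

Compute the unit normal N̂(u, v) = (sin(u)^2*cos(v)/Abs(sin(u)), sin(u)^2*sin(v)/Abs(sin(u)), sin(2*u)/(2*Abs(sin(u)))), and the second partials r_uu, r_uv, r_vv. Take dot products:
  L(u, v) = r_uu · N̂ = -6*sin(u)/Abs(sin(u)),
  M(u, v) = r_uv · N̂ = 0,
  N(u, v) = r_vv · N̂ = -6*sin(u)^3/Abs(sin(u)).
Evaluating at (u, v) = (4*pi/5, pi/6):
  L = -6, M = 0, N = -15/4 + 3*sqrt(5)/4.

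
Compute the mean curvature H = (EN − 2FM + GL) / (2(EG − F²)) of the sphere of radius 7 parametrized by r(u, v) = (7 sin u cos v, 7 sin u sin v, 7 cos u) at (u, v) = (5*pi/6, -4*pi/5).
H = -1/7

With E = 49, F = 0, G = 49*sin(u)^2, L = -7*sin(u)/Abs(sin(u)), M = 0, N = -7*sin(u)^3/Abs(sin(u)), assemble
  H = (EN − 2FM + GL) / (2(EG − F²)) = -sin(u)/(7*Abs(sin(u))).
At (u, v) = (5*pi/6, -4*pi/5): H = -1/7.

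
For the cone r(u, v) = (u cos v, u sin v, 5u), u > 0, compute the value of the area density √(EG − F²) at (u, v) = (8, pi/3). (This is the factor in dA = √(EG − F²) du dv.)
√(EG − F²)|_{(8, pi/3)} = 8*sqrt(26)

E = 26, F = 0, G = u^2, so EG − F² = 26*u^2. Taking the positive square root: √(EG − F²) = sqrt(26)*Abs(u). At (u, v) = (8, pi/3): 8*sqrt(26).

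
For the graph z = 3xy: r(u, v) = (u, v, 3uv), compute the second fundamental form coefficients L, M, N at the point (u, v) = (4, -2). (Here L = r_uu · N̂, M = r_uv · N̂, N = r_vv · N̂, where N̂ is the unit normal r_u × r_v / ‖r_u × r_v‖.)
L = 0;  M = 3*sqrt(181)/181;  N = 0

Compute the unit normal N̂(u, v) = (-3*v/sqrt(9*u^2 + 9*v^2 + 1), -3*u/sqrt(9*u^2 + 9*v^2 + 1), 1/sqrt(9*u^2 + 9*v^2 + 1)), and the second partials r_uu, r_uv, r_vv. Take dot products:
  L(u, v) = r_uu · N̂ = 0,
  M(u, v) = r_uv · N̂ = 3/sqrt(9*u^2 + 9*v^2 + 1),
  N(u, v) = r_vv · N̂ = 0.
Evaluating at (u, v) = (4, -2):
  L = 0, M = 3*sqrt(181)/181, N = 0.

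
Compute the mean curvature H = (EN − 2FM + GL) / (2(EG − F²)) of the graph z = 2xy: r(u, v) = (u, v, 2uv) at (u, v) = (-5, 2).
H = 80*sqrt(13)/4563

With E = 4*v^2 + 1, F = 4*u*v, G = 4*u^2 + 1, L = 0, M = 2/sqrt(4*u^2 + 4*v^2 + 1), N = 0, assemble
  H = (EN − 2FM + GL) / (2(EG − F²)) = -8*u*v/(4*u^2 + 4*v^2 + 1)^(3/2).
At (u, v) = (-5, 2): H = 80*sqrt(13)/4563.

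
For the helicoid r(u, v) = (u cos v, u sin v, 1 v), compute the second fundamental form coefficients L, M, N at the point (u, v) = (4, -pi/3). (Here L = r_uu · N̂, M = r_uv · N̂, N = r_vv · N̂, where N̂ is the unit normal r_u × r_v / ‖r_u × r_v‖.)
L = 0;  M = -sqrt(17)/17;  N = 0

Compute the unit normal N̂(u, v) = (sin(v)/sqrt(u^2 + 1), -cos(v)/sqrt(u^2 + 1), u/sqrt(u^2 + 1)), and the second partials r_uu, r_uv, r_vv. Take dot products:
  L(u, v) = r_uu · N̂ = 0,
  M(u, v) = r_uv · N̂ = -1/sqrt(u^2 + 1),
  N(u, v) = r_vv · N̂ = 0.
Evaluating at (u, v) = (4, -pi/3):
  L = 0, M = -sqrt(17)/17, N = 0.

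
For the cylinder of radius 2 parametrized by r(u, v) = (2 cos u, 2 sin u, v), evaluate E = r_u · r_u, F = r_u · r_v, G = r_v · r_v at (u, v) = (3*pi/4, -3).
E = 4;  F = 0;  G = 1

Partials: r_u = (-2*sin(u), 2*cos(u), 0), r_v = (0, 0, 1). As functions of (u, v):
  E = r_u · r_u = 4,
  F = r_u · r_v = 0,
  G = r_v · r_v = 1.
Evaluating at (u, v) = (3*pi/4, -3): E = 4, F = 0, G = 1.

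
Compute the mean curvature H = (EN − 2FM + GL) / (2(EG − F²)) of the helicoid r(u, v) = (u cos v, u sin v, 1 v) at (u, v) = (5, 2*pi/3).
H = 0

With E = 1, F = 0, G = u^2 + 1, L = 0, M = -1/sqrt(u^2 + 1), N = 0, assemble
  H = (EN − 2FM + GL) / (2(EG − F²)) = 0.
At (u, v) = (5, 2*pi/3): H = 0.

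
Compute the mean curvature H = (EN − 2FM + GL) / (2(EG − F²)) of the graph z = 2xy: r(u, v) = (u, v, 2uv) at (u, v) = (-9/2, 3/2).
H = 54*sqrt(91)/8281

With E = 4*v^2 + 1, F = 4*u*v, G = 4*u^2 + 1, L = 0, M = 2/sqrt(4*u^2 + 4*v^2 + 1), N = 0, assemble
  H = (EN − 2FM + GL) / (2(EG − F²)) = -8*u*v/(4*u^2 + 4*v^2 + 1)^(3/2).
At (u, v) = (-9/2, 3/2): H = 54*sqrt(91)/8281.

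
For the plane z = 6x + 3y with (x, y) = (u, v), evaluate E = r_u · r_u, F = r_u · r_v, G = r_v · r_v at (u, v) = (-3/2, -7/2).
E = 37;  F = 18;  G = 10

Partials: r_u = (1, 0, 6), r_v = (0, 1, 3). As functions of (u, v):
  E = r_u · r_u = 37,
  F = r_u · r_v = 18,
  G = r_v · r_v = 10.
Evaluating at (u, v) = (-3/2, -7/2): E = 37, F = 18, G = 10.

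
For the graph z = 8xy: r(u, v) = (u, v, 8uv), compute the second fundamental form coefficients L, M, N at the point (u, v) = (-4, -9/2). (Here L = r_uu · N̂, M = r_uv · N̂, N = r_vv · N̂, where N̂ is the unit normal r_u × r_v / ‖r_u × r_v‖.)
L = 0;  M = 8*sqrt(2321)/2321;  N = 0

Compute the unit normal N̂(u, v) = (-8*v/sqrt(64*u^2 + 64*v^2 + 1), -8*u/sqrt(64*u^2 + 64*v^2 + 1), 1/sqrt(64*u^2 + 64*v^2 + 1)), and the second partials r_uu, r_uv, r_vv. Take dot products:
  L(u, v) = r_uu · N̂ = 0,
  M(u, v) = r_uv · N̂ = 8/sqrt(64*u^2 + 64*v^2 + 1),
  N(u, v) = r_vv · N̂ = 0.
Evaluating at (u, v) = (-4, -9/2):
  L = 0, M = 8*sqrt(2321)/2321, N = 0.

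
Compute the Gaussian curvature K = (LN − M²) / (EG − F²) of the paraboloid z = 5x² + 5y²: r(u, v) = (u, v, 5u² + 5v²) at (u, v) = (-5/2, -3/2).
K = 100/724201

Coefficients of the first fundamental form: E = 100*u^2 + 1, F = 100*u*v, G = 100*v^2 + 1.
Coefficients of the second fundamental form: L = 10/sqrt(100*u^2 + 100*v^2 + 1), M = 0, N = 10/sqrt(100*u^2 + 100*v^2 + 1).
Assemble K = (LN − M²)/(EG − F²) = 100/(10000*u^4 + 20000*u^2*v^2 + 200*u^2 + 10000*v^4 + 200*v^2 + 1). At (u, v) = (-5/2, -3/2): K = 100/724201.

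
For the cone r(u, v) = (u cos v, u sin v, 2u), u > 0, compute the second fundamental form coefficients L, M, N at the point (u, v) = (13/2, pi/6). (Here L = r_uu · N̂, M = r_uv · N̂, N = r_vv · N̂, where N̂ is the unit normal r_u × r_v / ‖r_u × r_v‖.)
L = 0;  M = 0;  N = 13*sqrt(5)/5

Compute the unit normal N̂(u, v) = (-2*sqrt(5)*u*cos(v)/(5*Abs(u)), -2*sqrt(5)*u*sin(v)/(5*Abs(u)), sqrt(5)*u/(5*Abs(u))), and the second partials r_uu, r_uv, r_vv. Take dot products:
  L(u, v) = r_uu · N̂ = 0,
  M(u, v) = r_uv · N̂ = 0,
  N(u, v) = r_vv · N̂ = 2*sqrt(5)*u^2/(5*Abs(u)).
Evaluating at (u, v) = (13/2, pi/6):
  L = 0, M = 0, N = 13*sqrt(5)/5.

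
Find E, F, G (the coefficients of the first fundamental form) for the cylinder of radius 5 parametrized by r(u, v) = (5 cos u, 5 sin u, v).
E = 25;  F = 0;  G = 1

Compute partials: r_u = (-5*sin(u), 5*cos(u), 0), r_v = (0, 0, 1). Then
  E = r_u · r_u = 25,
  F = r_u · r_v = 0,
  G = r_v · r_v = 1.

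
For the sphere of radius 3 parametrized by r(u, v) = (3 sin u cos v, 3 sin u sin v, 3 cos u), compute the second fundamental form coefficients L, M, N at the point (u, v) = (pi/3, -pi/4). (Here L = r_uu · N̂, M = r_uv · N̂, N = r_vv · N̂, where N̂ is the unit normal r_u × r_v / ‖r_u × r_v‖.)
L = -3;  M = 0;  N = -9/4

Compute the unit normal N̂(u, v) = (sin(u)^2*cos(v)/Abs(sin(u)), sin(u)^2*sin(v)/Abs(sin(u)), sin(2*u)/(2*Abs(sin(u)))), and the second partials r_uu, r_uv, r_vv. Take dot products:
  L(u, v) = r_uu · N̂ = -3*sin(u)/Abs(sin(u)),
  M(u, v) = r_uv · N̂ = 0,
  N(u, v) = r_vv · N̂ = -3*sin(u)^3/Abs(sin(u)).
Evaluating at (u, v) = (pi/3, -pi/4):
  L = -3, M = 0, N = -9/4.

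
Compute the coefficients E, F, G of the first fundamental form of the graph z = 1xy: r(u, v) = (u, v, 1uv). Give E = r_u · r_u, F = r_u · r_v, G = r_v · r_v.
E = v^2 + 1;  F = u*v;  G = u^2 + 1

Compute partials: r_u = (1, 0, v), r_v = (0, 1, u). Then
  E = r_u · r_u = v^2 + 1,
  F = r_u · r_v = u*v,
  G = r_v · r_v = u^2 + 1.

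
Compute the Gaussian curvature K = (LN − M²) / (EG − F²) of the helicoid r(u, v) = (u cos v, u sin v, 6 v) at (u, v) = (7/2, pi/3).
K = -576/37249

Coefficients of the first fundamental form: E = 1, F = 0, G = u^2 + 36.
Coefficients of the second fundamental form: L = 0, M = -6/sqrt(u^2 + 36), N = 0.
Assemble K = (LN − M²)/(EG − F²) = -36/(u^2 + 36)^2. At (u, v) = (7/2, pi/3): K = -576/37249.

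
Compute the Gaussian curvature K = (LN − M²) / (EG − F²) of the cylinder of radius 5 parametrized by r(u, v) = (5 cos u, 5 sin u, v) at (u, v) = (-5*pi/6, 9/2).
K = 0

Coefficients of the first fundamental form: E = 25, F = 0, G = 1.
Coefficients of the second fundamental form: L = -5, M = 0, N = 0.
Assemble K = (LN − M²)/(EG − F²) = 0. At (u, v) = (-5*pi/6, 9/2): K = 0.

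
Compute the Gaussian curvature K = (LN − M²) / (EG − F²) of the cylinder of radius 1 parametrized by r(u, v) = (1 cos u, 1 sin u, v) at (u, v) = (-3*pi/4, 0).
K = 0

Coefficients of the first fundamental form: E = 1, F = 0, G = 1.
Coefficients of the second fundamental form: L = -1, M = 0, N = 0.
Assemble K = (LN − M²)/(EG − F²) = 0. At (u, v) = (-3*pi/4, 0): K = 0.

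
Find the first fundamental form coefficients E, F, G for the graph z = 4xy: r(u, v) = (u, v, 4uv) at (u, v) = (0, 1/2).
E = 5;  F = 0;  G = 1

Partials: r_u = (1, 0, 4*v), r_v = (0, 1, 4*u). As functions of (u, v):
  E = r_u · r_u = 16*v^2 + 1,
  F = r_u · r_v = 16*u*v,
  G = r_v · r_v = 16*u^2 + 1.
Evaluating at (u, v) = (0, 1/2): E = 5, F = 0, G = 1.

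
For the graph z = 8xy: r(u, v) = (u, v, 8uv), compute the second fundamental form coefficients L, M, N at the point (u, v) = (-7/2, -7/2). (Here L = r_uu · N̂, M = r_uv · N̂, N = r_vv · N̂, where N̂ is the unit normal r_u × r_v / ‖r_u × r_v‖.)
L = 0;  M = 8*sqrt(1569)/1569;  N = 0

Compute the unit normal N̂(u, v) = (-8*v/sqrt(64*u^2 + 64*v^2 + 1), -8*u/sqrt(64*u^2 + 64*v^2 + 1), 1/sqrt(64*u^2 + 64*v^2 + 1)), and the second partials r_uu, r_uv, r_vv. Take dot products:
  L(u, v) = r_uu · N̂ = 0,
  M(u, v) = r_uv · N̂ = 8/sqrt(64*u^2 + 64*v^2 + 1),
  N(u, v) = r_vv · N̂ = 0.
Evaluating at (u, v) = (-7/2, -7/2):
  L = 0, M = 8*sqrt(1569)/1569, N = 0.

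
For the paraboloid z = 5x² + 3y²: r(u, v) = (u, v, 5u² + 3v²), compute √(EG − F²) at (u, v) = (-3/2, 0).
√(EG − F²)|_{(-3/2, 0)} = sqrt(226)

E = 100*u^2 + 1, F = 60*u*v, G = 36*v^2 + 1; EG − F² = 100*u^2 + 36*v^2 + 1; √(EG − F²) = sqrt(100*u^2 + 36*v^2 + 1). At the given point: sqrt(226).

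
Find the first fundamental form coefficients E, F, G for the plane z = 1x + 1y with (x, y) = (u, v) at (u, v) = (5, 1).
E = 2;  F = 1;  G = 2

Partials: r_u = (1, 0, 1), r_v = (0, 1, 1). As functions of (u, v):
  E = r_u · r_u = 2,
  F = r_u · r_v = 1,
  G = r_v · r_v = 2.
Evaluating at (u, v) = (5, 1): E = 2, F = 1, G = 2.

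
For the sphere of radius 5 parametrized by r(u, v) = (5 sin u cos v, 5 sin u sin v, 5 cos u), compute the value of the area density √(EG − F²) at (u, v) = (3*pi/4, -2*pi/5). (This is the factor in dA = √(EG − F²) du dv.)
√(EG − F²)|_{(3*pi/4, -2*pi/5)} = 25*sqrt(2)/2

E = 25, F = 0, G = 25*sin(u)^2, so EG − F² = 625*sin(u)^2. Taking the positive square root: √(EG − F²) = 25*Abs(sin(u)). At (u, v) = (3*pi/4, -2*pi/5): 25*sqrt(2)/2.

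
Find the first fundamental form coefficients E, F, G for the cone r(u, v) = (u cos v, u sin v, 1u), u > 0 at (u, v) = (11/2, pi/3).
E = 2;  F = 0;  G = 121/4

Partials: r_u = (cos(v), sin(v), 1), r_v = (-u*sin(v), u*cos(v), 0). As functions of (u, v):
  E = r_u · r_u = 2,
  F = r_u · r_v = 0,
  G = r_v · r_v = u^2.
Evaluating at (u, v) = (11/2, pi/3): E = 2, F = 0, G = 121/4.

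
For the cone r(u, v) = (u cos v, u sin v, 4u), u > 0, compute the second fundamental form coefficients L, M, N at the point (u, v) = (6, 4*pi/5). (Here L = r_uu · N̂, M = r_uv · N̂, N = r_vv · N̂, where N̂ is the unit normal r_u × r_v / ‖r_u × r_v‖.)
L = 0;  M = 0;  N = 24*sqrt(17)/17

Compute the unit normal N̂(u, v) = (-4*sqrt(17)*u*cos(v)/(17*Abs(u)), -4*sqrt(17)*u*sin(v)/(17*Abs(u)), sqrt(17)*u/(17*Abs(u))), and the second partials r_uu, r_uv, r_vv. Take dot products:
  L(u, v) = r_uu · N̂ = 0,
  M(u, v) = r_uv · N̂ = 0,
  N(u, v) = r_vv · N̂ = 4*sqrt(17)*u^2/(17*Abs(u)).
Evaluating at (u, v) = (6, 4*pi/5):
  L = 0, M = 0, N = 24*sqrt(17)/17.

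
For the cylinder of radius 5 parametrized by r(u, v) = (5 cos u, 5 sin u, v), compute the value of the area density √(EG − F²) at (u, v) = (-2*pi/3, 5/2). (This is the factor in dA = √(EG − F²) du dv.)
√(EG − F²)|_{(-2*pi/3, 5/2)} = 5

E = 25, F = 0, G = 1, so EG − F² = 25. Taking the positive square root: √(EG − F²) = 5. At (u, v) = (-2*pi/3, 5/2): 5.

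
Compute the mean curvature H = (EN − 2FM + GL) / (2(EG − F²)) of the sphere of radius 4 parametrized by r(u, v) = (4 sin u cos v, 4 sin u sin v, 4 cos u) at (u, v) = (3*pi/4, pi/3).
H = -1/4

With E = 16, F = 0, G = 16*sin(u)^2, L = -4*sin(u)/Abs(sin(u)), M = 0, N = -4*sin(u)^3/Abs(sin(u)), assemble
  H = (EN − 2FM + GL) / (2(EG − F²)) = -sin(u)/(4*Abs(sin(u))).
At (u, v) = (3*pi/4, pi/3): H = -1/4.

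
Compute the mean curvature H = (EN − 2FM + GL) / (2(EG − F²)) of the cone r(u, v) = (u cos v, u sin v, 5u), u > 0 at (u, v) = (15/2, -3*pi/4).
H = sqrt(26)/78

With E = 26, F = 0, G = u^2, L = 0, M = 0, N = 5*sqrt(26)*u^2/(26*Abs(u)), assemble
  H = (EN − 2FM + GL) / (2(EG − F²)) = 5*sqrt(26)/(52*Abs(u)).
At (u, v) = (15/2, -3*pi/4): H = sqrt(26)/78.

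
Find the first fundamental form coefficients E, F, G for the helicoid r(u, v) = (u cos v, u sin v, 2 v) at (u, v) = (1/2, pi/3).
E = 1;  F = 0;  G = 17/4

Partials: r_u = (cos(v), sin(v), 0), r_v = (-u*sin(v), u*cos(v), 2). As functions of (u, v):
  E = r_u · r_u = 1,
  F = r_u · r_v = 0,
  G = r_v · r_v = u^2 + 4.
Evaluating at (u, v) = (1/2, pi/3): E = 1, F = 0, G = 17/4.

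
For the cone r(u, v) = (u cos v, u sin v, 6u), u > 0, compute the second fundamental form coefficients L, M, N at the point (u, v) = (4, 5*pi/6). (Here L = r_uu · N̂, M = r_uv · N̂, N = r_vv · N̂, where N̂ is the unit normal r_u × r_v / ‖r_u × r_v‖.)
L = 0;  M = 0;  N = 24*sqrt(37)/37

Compute the unit normal N̂(u, v) = (-6*sqrt(37)*u*cos(v)/(37*Abs(u)), -6*sqrt(37)*u*sin(v)/(37*Abs(u)), sqrt(37)*u/(37*Abs(u))), and the second partials r_uu, r_uv, r_vv. Take dot products:
  L(u, v) = r_uu · N̂ = 0,
  M(u, v) = r_uv · N̂ = 0,
  N(u, v) = r_vv · N̂ = 6*sqrt(37)*u^2/(37*Abs(u)).
Evaluating at (u, v) = (4, 5*pi/6):
  L = 0, M = 0, N = 24*sqrt(37)/37.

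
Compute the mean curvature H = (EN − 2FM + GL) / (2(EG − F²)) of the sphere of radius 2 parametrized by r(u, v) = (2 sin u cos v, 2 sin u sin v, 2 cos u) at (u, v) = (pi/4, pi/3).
H = -1/2

With E = 4, F = 0, G = 4*sin(u)^2, L = -2*sin(u)/Abs(sin(u)), M = 0, N = -2*sin(u)^3/Abs(sin(u)), assemble
  H = (EN − 2FM + GL) / (2(EG − F²)) = -sin(u)/(2*Abs(sin(u))).
At (u, v) = (pi/4, pi/3): H = -1/2.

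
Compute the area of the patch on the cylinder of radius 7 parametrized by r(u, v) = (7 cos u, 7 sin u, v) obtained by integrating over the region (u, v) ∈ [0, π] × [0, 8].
Area = 56*pi

Area = ∫∫ √(EG − F²) du dv with √(EG − F²) = 7. Integrating over [0, π] × [0, 8] gives 56*pi.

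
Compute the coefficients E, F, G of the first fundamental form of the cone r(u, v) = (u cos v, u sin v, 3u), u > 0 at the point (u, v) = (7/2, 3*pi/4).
E = 10;  F = 0;  G = 49/4

Partials: r_u = (cos(v), sin(v), 3), r_v = (-u*sin(v), u*cos(v), 0). As functions of (u, v):
  E = r_u · r_u = 10,
  F = r_u · r_v = 0,
  G = r_v · r_v = u^2.
Evaluating at (u, v) = (7/2, 3*pi/4): E = 10, F = 0, G = 49/4.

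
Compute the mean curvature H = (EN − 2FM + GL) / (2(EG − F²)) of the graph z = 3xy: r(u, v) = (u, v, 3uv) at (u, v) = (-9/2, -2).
H = -1944*sqrt(877)/769129

With E = 9*v^2 + 1, F = 9*u*v, G = 9*u^2 + 1, L = 0, M = 3/sqrt(9*u^2 + 9*v^2 + 1), N = 0, assemble
  H = (EN − 2FM + GL) / (2(EG − F²)) = -27*u*v/(9*u^2 + 9*v^2 + 1)^(3/2).
At (u, v) = (-9/2, -2): H = -1944*sqrt(877)/769129.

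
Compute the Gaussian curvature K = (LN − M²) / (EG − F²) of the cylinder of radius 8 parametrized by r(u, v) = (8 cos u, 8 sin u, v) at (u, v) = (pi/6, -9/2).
K = 0

Coefficients of the first fundamental form: E = 64, F = 0, G = 1.
Coefficients of the second fundamental form: L = -8, M = 0, N = 0.
Assemble K = (LN − M²)/(EG − F²) = 0. At (u, v) = (pi/6, -9/2): K = 0.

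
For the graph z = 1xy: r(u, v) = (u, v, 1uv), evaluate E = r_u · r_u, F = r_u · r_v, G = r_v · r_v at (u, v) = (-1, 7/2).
E = 53/4;  F = -7/2;  G = 2

Partials: r_u = (1, 0, v), r_v = (0, 1, u). As functions of (u, v):
  E = r_u · r_u = v^2 + 1,
  F = r_u · r_v = u*v,
  G = r_v · r_v = u^2 + 1.
Evaluating at (u, v) = (-1, 7/2): E = 53/4, F = -7/2, G = 2.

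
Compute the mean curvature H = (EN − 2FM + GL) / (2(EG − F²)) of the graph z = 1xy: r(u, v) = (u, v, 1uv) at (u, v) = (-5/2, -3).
H = -12*sqrt(65)/845

With E = v^2 + 1, F = u*v, G = u^2 + 1, L = 0, M = 1/sqrt(u^2 + v^2 + 1), N = 0, assemble
  H = (EN − 2FM + GL) / (2(EG − F²)) = -u*v/(u^2 + v^2 + 1)^(3/2).
At (u, v) = (-5/2, -3): H = -12*sqrt(65)/845.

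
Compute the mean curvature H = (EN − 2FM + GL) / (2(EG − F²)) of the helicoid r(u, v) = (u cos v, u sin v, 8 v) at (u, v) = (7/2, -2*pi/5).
H = 0

With E = 1, F = 0, G = u^2 + 64, L = 0, M = -8/sqrt(u^2 + 64), N = 0, assemble
  H = (EN − 2FM + GL) / (2(EG − F²)) = 0.
At (u, v) = (7/2, -2*pi/5): H = 0.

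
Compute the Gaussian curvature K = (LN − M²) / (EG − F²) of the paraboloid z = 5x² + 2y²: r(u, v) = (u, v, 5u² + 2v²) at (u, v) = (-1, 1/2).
K = 8/2205

Coefficients of the first fundamental form: E = 100*u^2 + 1, F = 40*u*v, G = 16*v^2 + 1.
Coefficients of the second fundamental form: L = 10/sqrt(100*u^2 + 16*v^2 + 1), M = 0, N = 4/sqrt(100*u^2 + 16*v^2 + 1).
Assemble K = (LN − M²)/(EG − F²) = 40/(10000*u^4 + 3200*u^2*v^2 + 200*u^2 + 256*v^4 + 32*v^2 + 1). At (u, v) = (-1, 1/2): K = 8/2205.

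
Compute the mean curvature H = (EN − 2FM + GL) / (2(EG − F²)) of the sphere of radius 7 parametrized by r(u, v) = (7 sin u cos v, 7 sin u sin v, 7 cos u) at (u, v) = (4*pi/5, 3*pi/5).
H = -1/7

With E = 49, F = 0, G = 49*sin(u)^2, L = -7*sin(u)/Abs(sin(u)), M = 0, N = -7*sin(u)^3/Abs(sin(u)), assemble
  H = (EN − 2FM + GL) / (2(EG − F²)) = -sin(u)/(7*Abs(sin(u))).
At (u, v) = (4*pi/5, 3*pi/5): H = -1/7.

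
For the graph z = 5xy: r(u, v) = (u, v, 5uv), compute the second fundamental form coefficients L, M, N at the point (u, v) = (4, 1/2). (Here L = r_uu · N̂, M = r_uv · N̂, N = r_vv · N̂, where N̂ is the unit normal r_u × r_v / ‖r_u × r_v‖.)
L = 0;  M = 10*sqrt(181)/543;  N = 0

Compute the unit normal N̂(u, v) = (-5*v/sqrt(25*u^2 + 25*v^2 + 1), -5*u/sqrt(25*u^2 + 25*v^2 + 1), 1/sqrt(25*u^2 + 25*v^2 + 1)), and the second partials r_uu, r_uv, r_vv. Take dot products:
  L(u, v) = r_uu · N̂ = 0,
  M(u, v) = r_uv · N̂ = 5/sqrt(25*u^2 + 25*v^2 + 1),
  N(u, v) = r_vv · N̂ = 0.
Evaluating at (u, v) = (4, 1/2):
  L = 0, M = 10*sqrt(181)/543, N = 0.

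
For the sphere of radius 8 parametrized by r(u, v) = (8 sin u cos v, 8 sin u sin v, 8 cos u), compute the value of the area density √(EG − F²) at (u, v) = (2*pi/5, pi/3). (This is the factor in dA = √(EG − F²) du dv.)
√(EG − F²)|_{(2*pi/5, pi/3)} = 16*sqrt(2*sqrt(5) + 10)

E = 64, F = 0, G = 64*sin(u)^2, so EG − F² = 4096*sin(u)^2. Taking the positive square root: √(EG − F²) = 64*Abs(sin(u)). At (u, v) = (2*pi/5, pi/3): 16*sqrt(2*sqrt(5) + 10).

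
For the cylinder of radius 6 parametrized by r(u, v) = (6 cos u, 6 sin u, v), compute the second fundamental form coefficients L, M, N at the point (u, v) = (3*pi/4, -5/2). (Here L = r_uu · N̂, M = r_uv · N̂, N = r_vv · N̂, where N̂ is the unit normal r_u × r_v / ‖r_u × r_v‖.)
L = -6;  M = 0;  N = 0

Compute the unit normal N̂(u, v) = (cos(u), sin(u), 0), and the second partials r_uu, r_uv, r_vv. Take dot products:
  L(u, v) = r_uu · N̂ = -6,
  M(u, v) = r_uv · N̂ = 0,
  N(u, v) = r_vv · N̂ = 0.
Evaluating at (u, v) = (3*pi/4, -5/2):
  L = -6, M = 0, N = 0.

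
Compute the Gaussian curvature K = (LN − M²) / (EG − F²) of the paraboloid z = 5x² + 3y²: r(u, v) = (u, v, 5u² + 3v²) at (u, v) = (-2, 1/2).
K = 3/8405

Coefficients of the first fundamental form: E = 100*u^2 + 1, F = 60*u*v, G = 36*v^2 + 1.
Coefficients of the second fundamental form: L = 10/sqrt(100*u^2 + 36*v^2 + 1), M = 0, N = 6/sqrt(100*u^2 + 36*v^2 + 1).
Assemble K = (LN − M²)/(EG − F²) = 60/(10000*u^4 + 7200*u^2*v^2 + 200*u^2 + 1296*v^4 + 72*v^2 + 1). At (u, v) = (-2, 1/2): K = 3/8405.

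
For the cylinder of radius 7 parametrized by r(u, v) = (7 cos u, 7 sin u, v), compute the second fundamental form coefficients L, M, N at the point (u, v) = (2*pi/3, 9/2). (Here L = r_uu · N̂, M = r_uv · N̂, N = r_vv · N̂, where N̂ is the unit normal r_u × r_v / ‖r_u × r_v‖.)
L = -7;  M = 0;  N = 0

Compute the unit normal N̂(u, v) = (cos(u), sin(u), 0), and the second partials r_uu, r_uv, r_vv. Take dot products:
  L(u, v) = r_uu · N̂ = -7,
  M(u, v) = r_uv · N̂ = 0,
  N(u, v) = r_vv · N̂ = 0.
Evaluating at (u, v) = (2*pi/3, 9/2):
  L = -7, M = 0, N = 0.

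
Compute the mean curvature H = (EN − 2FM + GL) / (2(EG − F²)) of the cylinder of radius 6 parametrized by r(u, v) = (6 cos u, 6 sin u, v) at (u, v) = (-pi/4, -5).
H = -1/12

With E = 36, F = 0, G = 1, L = -6, M = 0, N = 0, assemble
  H = (EN − 2FM + GL) / (2(EG − F²)) = -1/12.
At (u, v) = (-pi/4, -5): H = -1/12.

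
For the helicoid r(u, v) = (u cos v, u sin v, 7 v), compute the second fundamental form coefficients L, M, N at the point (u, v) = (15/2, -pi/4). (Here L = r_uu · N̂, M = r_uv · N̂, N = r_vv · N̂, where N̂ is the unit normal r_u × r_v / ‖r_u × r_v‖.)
L = 0;  M = -14*sqrt(421)/421;  N = 0

Compute the unit normal N̂(u, v) = (7*sin(v)/sqrt(u^2 + 49), -7*cos(v)/sqrt(u^2 + 49), u/sqrt(u^2 + 49)), and the second partials r_uu, r_uv, r_vv. Take dot products:
  L(u, v) = r_uu · N̂ = 0,
  M(u, v) = r_uv · N̂ = -7/sqrt(u^2 + 49),
  N(u, v) = r_vv · N̂ = 0.
Evaluating at (u, v) = (15/2, -pi/4):
  L = 0, M = -14*sqrt(421)/421, N = 0.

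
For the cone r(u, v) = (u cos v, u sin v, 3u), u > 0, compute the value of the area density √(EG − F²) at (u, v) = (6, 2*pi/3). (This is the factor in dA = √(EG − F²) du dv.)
√(EG − F²)|_{(6, 2*pi/3)} = 6*sqrt(10)

E = 10, F = 0, G = u^2, so EG − F² = 10*u^2. Taking the positive square root: √(EG − F²) = sqrt(10)*Abs(u). At (u, v) = (6, 2*pi/3): 6*sqrt(10).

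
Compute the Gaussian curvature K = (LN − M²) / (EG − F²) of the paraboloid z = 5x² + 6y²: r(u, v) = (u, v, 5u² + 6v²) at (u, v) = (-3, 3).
K = 120/4826809

Coefficients of the first fundamental form: E = 100*u^2 + 1, F = 120*u*v, G = 144*v^2 + 1.
Coefficients of the second fundamental form: L = 10/sqrt(100*u^2 + 144*v^2 + 1), M = 0, N = 12/sqrt(100*u^2 + 144*v^2 + 1).
Assemble K = (LN − M²)/(EG − F²) = 120/(10000*u^4 + 28800*u^2*v^2 + 200*u^2 + 20736*v^4 + 288*v^2 + 1). At (u, v) = (-3, 3): K = 120/4826809.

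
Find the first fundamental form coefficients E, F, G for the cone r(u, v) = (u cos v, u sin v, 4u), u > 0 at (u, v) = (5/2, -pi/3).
E = 17;  F = 0;  G = 25/4

Partials: r_u = (cos(v), sin(v), 4), r_v = (-u*sin(v), u*cos(v), 0). As functions of (u, v):
  E = r_u · r_u = 17,
  F = r_u · r_v = 0,
  G = r_v · r_v = u^2.
Evaluating at (u, v) = (5/2, -pi/3): E = 17, F = 0, G = 25/4.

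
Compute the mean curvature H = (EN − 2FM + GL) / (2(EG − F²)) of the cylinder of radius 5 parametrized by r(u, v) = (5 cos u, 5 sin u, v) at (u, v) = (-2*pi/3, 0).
H = -1/10

With E = 25, F = 0, G = 1, L = -5, M = 0, N = 0, assemble
  H = (EN − 2FM + GL) / (2(EG − F²)) = -1/10.
At (u, v) = (-2*pi/3, 0): H = -1/10.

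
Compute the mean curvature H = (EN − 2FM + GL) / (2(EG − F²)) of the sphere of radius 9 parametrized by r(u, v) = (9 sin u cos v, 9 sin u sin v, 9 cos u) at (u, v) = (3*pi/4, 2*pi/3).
H = -1/9

With E = 81, F = 0, G = 81*sin(u)^2, L = -9*sin(u)/Abs(sin(u)), M = 0, N = -9*sin(u)^3/Abs(sin(u)), assemble
  H = (EN − 2FM + GL) / (2(EG − F²)) = -sin(u)/(9*Abs(sin(u))).
At (u, v) = (3*pi/4, 2*pi/3): H = -1/9.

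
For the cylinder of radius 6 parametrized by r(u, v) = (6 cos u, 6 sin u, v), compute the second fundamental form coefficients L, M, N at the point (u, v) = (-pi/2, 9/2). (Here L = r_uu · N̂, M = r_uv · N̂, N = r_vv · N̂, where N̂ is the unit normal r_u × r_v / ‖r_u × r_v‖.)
L = -6;  M = 0;  N = 0

Compute the unit normal N̂(u, v) = (cos(u), sin(u), 0), and the second partials r_uu, r_uv, r_vv. Take dot products:
  L(u, v) = r_uu · N̂ = -6,
  M(u, v) = r_uv · N̂ = 0,
  N(u, v) = r_vv · N̂ = 0.
Evaluating at (u, v) = (-pi/2, 9/2):
  L = -6, M = 0, N = 0.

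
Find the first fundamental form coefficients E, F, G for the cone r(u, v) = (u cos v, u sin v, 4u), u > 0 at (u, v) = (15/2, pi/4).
E = 17;  F = 0;  G = 225/4

Partials: r_u = (cos(v), sin(v), 4), r_v = (-u*sin(v), u*cos(v), 0). As functions of (u, v):
  E = r_u · r_u = 17,
  F = r_u · r_v = 0,
  G = r_v · r_v = u^2.
Evaluating at (u, v) = (15/2, pi/4): E = 17, F = 0, G = 225/4.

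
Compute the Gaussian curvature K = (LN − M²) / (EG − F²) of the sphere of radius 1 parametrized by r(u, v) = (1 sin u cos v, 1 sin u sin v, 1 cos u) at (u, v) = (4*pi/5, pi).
K = 1

Coefficients of the first fundamental form: E = 1, F = 0, G = sin(u)^2.
Coefficients of the second fundamental form: L = -sin(u)/Abs(sin(u)), M = 0, N = -sin(u)^3/Abs(sin(u)).
Assemble K = (LN − M²)/(EG − F²) = 1. At (u, v) = (4*pi/5, pi): K = 1.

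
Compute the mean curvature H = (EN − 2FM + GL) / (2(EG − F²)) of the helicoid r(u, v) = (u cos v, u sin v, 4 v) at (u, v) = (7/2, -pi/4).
H = 0

With E = 1, F = 0, G = u^2 + 16, L = 0, M = -4/sqrt(u^2 + 16), N = 0, assemble
  H = (EN − 2FM + GL) / (2(EG − F²)) = 0.
At (u, v) = (7/2, -pi/4): H = 0.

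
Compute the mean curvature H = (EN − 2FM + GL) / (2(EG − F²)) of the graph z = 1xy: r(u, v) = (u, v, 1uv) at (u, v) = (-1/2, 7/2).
H = 7*sqrt(6)/486

With E = v^2 + 1, F = u*v, G = u^2 + 1, L = 0, M = 1/sqrt(u^2 + v^2 + 1), N = 0, assemble
  H = (EN − 2FM + GL) / (2(EG − F²)) = -u*v/(u^2 + v^2 + 1)^(3/2).
At (u, v) = (-1/2, 7/2): H = 7*sqrt(6)/486.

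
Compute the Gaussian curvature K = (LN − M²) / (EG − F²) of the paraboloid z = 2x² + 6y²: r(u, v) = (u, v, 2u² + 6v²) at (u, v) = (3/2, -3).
K = 48/1776889

Coefficients of the first fundamental form: E = 16*u^2 + 1, F = 48*u*v, G = 144*v^2 + 1.
Coefficients of the second fundamental form: L = 4/sqrt(16*u^2 + 144*v^2 + 1), M = 0, N = 12/sqrt(16*u^2 + 144*v^2 + 1).
Assemble K = (LN − M²)/(EG − F²) = 48/(256*u^4 + 4608*u^2*v^2 + 32*u^2 + 20736*v^4 + 288*v^2 + 1). At (u, v) = (3/2, -3): K = 48/1776889.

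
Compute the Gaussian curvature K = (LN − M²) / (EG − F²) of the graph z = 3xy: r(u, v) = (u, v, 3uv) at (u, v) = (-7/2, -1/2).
K = -36/51529

Coefficients of the first fundamental form: E = 9*v^2 + 1, F = 9*u*v, G = 9*u^2 + 1.
Coefficients of the second fundamental form: L = 0, M = 3/sqrt(9*u^2 + 9*v^2 + 1), N = 0.
Assemble K = (LN − M²)/(EG − F²) = -9/(81*u^4 + 162*u^2*v^2 + 18*u^2 + 81*v^4 + 18*v^2 + 1). At (u, v) = (-7/2, -1/2): K = -36/51529.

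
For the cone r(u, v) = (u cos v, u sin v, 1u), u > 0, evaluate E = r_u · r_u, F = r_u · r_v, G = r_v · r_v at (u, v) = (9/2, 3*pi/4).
E = 2;  F = 0;  G = 81/4

Partials: r_u = (cos(v), sin(v), 1), r_v = (-u*sin(v), u*cos(v), 0). As functions of (u, v):
  E = r_u · r_u = 2,
  F = r_u · r_v = 0,
  G = r_v · r_v = u^2.
Evaluating at (u, v) = (9/2, 3*pi/4): E = 2, F = 0, G = 81/4.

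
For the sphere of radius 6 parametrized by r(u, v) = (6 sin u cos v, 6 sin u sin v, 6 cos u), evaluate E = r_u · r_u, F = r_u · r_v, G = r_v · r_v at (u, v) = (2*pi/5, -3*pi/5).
E = 36;  F = 0;  G = 9*sqrt(5)/2 + 45/2

Partials: r_u = (6*cos(u)*cos(v), 6*sin(v)*cos(u), -6*sin(u)), r_v = (-6*sin(u)*sin(v), 6*sin(u)*cos(v), 0). As functions of (u, v):
  E = r_u · r_u = 36,
  F = r_u · r_v = 0,
  G = r_v · r_v = 36*sin(u)^2.
Evaluating at (u, v) = (2*pi/5, -3*pi/5): E = 36, F = 0, G = 9*sqrt(5)/2 + 45/2.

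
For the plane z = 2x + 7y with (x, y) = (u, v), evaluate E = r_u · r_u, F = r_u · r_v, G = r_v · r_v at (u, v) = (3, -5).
E = 5;  F = 14;  G = 50

Partials: r_u = (1, 0, 2), r_v = (0, 1, 7). As functions of (u, v):
  E = r_u · r_u = 5,
  F = r_u · r_v = 14,
  G = r_v · r_v = 50.
Evaluating at (u, v) = (3, -5): E = 5, F = 14, G = 50.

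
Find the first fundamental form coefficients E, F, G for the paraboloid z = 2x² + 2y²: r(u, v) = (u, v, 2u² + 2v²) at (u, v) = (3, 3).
E = 145;  F = 144;  G = 145

Partials: r_u = (1, 0, 4*u), r_v = (0, 1, 4*v). As functions of (u, v):
  E = r_u · r_u = 16*u^2 + 1,
  F = r_u · r_v = 16*u*v,
  G = r_v · r_v = 16*v^2 + 1.
Evaluating at (u, v) = (3, 3): E = 145, F = 144, G = 145.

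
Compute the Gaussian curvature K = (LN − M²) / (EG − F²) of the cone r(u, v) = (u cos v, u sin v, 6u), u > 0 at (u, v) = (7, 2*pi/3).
K = 0

Coefficients of the first fundamental form: E = 37, F = 0, G = u^2.
Coefficients of the second fundamental form: L = 0, M = 0, N = 6*sqrt(37)*u^2/(37*Abs(u)).
Assemble K = (LN − M²)/(EG − F²) = 0. At (u, v) = (7, 2*pi/3): K = 0.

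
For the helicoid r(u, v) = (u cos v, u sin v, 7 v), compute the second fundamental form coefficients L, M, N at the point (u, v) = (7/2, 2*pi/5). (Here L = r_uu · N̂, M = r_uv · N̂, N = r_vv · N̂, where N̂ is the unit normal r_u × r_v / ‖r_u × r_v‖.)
L = 0;  M = -2*sqrt(5)/5;  N = 0

Compute the unit normal N̂(u, v) = (7*sin(v)/sqrt(u^2 + 49), -7*cos(v)/sqrt(u^2 + 49), u/sqrt(u^2 + 49)), and the second partials r_uu, r_uv, r_vv. Take dot products:
  L(u, v) = r_uu · N̂ = 0,
  M(u, v) = r_uv · N̂ = -7/sqrt(u^2 + 49),
  N(u, v) = r_vv · N̂ = 0.
Evaluating at (u, v) = (7/2, 2*pi/5):
  L = 0, M = -2*sqrt(5)/5, N = 0.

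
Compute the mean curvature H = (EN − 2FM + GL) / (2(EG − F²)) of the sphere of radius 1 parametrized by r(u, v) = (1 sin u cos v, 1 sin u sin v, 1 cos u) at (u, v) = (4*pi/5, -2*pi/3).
H = -1

With E = 1, F = 0, G = sin(u)^2, L = -sin(u)/Abs(sin(u)), M = 0, N = -sin(u)^3/Abs(sin(u)), assemble
  H = (EN − 2FM + GL) / (2(EG − F²)) = -sin(u)/Abs(sin(u)).
At (u, v) = (4*pi/5, -2*pi/3): H = -1.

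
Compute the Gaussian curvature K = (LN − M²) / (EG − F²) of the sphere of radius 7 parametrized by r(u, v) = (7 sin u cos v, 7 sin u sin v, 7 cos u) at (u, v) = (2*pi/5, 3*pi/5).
K = 1/49

Coefficients of the first fundamental form: E = 49, F = 0, G = 49*sin(u)^2.
Coefficients of the second fundamental form: L = -7*sin(u)/Abs(sin(u)), M = 0, N = -7*sin(u)^3/Abs(sin(u)).
Assemble K = (LN − M²)/(EG − F²) = 1/49. At (u, v) = (2*pi/5, 3*pi/5): K = 1/49.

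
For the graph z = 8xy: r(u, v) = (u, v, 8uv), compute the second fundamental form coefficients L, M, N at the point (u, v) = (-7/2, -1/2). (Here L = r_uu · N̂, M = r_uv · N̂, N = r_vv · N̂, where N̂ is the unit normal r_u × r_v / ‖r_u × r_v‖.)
L = 0;  M = 8*sqrt(89)/267;  N = 0

Compute the unit normal N̂(u, v) = (-8*v/sqrt(64*u^2 + 64*v^2 + 1), -8*u/sqrt(64*u^2 + 64*v^2 + 1), 1/sqrt(64*u^2 + 64*v^2 + 1)), and the second partials r_uu, r_uv, r_vv. Take dot products:
  L(u, v) = r_uu · N̂ = 0,
  M(u, v) = r_uv · N̂ = 8/sqrt(64*u^2 + 64*v^2 + 1),
  N(u, v) = r_vv · N̂ = 0.
Evaluating at (u, v) = (-7/2, -1/2):
  L = 0, M = 8*sqrt(89)/267, N = 0.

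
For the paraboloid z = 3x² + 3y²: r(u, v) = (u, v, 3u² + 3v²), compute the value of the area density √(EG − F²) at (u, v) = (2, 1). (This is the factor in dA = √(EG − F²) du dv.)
√(EG − F²)|_{(2, 1)} = sqrt(181)

E = 36*u^2 + 1, F = 36*u*v, G = 36*v^2 + 1, so EG − F² = 36*u^2 + 36*v^2 + 1. Taking the positive square root: √(EG − F²) = sqrt(36*u^2 + 36*v^2 + 1). At (u, v) = (2, 1): sqrt(181).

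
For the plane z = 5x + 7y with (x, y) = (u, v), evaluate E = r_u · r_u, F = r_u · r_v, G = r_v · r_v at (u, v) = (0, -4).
E = 26;  F = 35;  G = 50

Partials: r_u = (1, 0, 5), r_v = (0, 1, 7). As functions of (u, v):
  E = r_u · r_u = 26,
  F = r_u · r_v = 35,
  G = r_v · r_v = 50.
Evaluating at (u, v) = (0, -4): E = 26, F = 35, G = 50.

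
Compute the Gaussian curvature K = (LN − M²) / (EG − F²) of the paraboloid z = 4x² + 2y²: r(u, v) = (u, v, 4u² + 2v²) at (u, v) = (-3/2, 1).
K = 32/25921

Coefficients of the first fundamental form: E = 64*u^2 + 1, F = 32*u*v, G = 16*v^2 + 1.
Coefficients of the second fundamental form: L = 8/sqrt(64*u^2 + 16*v^2 + 1), M = 0, N = 4/sqrt(64*u^2 + 16*v^2 + 1).
Assemble K = (LN − M²)/(EG − F²) = 32/(4096*u^4 + 2048*u^2*v^2 + 128*u^2 + 256*v^4 + 32*v^2 + 1). At (u, v) = (-3/2, 1): K = 32/25921.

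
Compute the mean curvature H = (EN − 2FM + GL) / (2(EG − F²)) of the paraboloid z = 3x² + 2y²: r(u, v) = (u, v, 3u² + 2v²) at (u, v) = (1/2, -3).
H = 65*sqrt(154)/3388

With E = 36*u^2 + 1, F = 24*u*v, G = 16*v^2 + 1, L = 6/sqrt(36*u^2 + 16*v^2 + 1), M = 0, N = 4/sqrt(36*u^2 + 16*v^2 + 1), assemble
  H = (EN − 2FM + GL) / (2(EG − F²)) = (72*u^2 + 48*v^2 + 5)/(36*u^2 + 16*v^2 + 1)^(3/2).
At (u, v) = (1/2, -3): H = 65*sqrt(154)/3388.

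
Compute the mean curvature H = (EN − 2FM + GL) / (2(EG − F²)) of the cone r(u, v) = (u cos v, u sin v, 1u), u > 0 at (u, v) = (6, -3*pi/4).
H = sqrt(2)/24

With E = 2, F = 0, G = u^2, L = 0, M = 0, N = sqrt(2)*u^2/(2*Abs(u)), assemble
  H = (EN − 2FM + GL) / (2(EG − F²)) = sqrt(2)/(4*Abs(u)).
At (u, v) = (6, -3*pi/4): H = sqrt(2)/24.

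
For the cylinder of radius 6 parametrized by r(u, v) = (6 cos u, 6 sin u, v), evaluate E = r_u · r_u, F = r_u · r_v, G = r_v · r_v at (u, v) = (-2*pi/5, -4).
E = 36;  F = 0;  G = 1

Partials: r_u = (-6*sin(u), 6*cos(u), 0), r_v = (0, 0, 1). As functions of (u, v):
  E = r_u · r_u = 36,
  F = r_u · r_v = 0,
  G = r_v · r_v = 1.
Evaluating at (u, v) = (-2*pi/5, -4): E = 36, F = 0, G = 1.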